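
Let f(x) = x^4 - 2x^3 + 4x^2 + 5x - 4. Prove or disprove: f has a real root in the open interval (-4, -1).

f(-4) = 424 and f(-1) = -2, which have opposite signs.
As a polynomial, f is continuous on every closed interval.
By the Intermediate Value Theorem f must vanish at some point of (-4, -1).

Such a root exists.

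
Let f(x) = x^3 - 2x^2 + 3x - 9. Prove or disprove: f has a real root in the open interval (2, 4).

f(2) = -3 and f(4) = 35, which have opposite signs.
As a polynomial, f is continuous on every closed interval.
By the Intermediate Value Theorem, f takes the value 0 somewhere in the open interval.

Such a root exists.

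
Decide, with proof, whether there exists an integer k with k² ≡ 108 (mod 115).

There is no such integer.

Work modulo the divisor 5 of 115. If k² ≡ 108 (mod 115) then k² ≡ 3 (mod 5).
Computing k² mod 5 for k = 0, 1, …, 2 (enough, by the symmetry k ↦ 5 − k) gives 0, 1, 4.
So the quadratic residues mod 5 are {0, 1, 4}, and 3 is not among them.
Hence no integer k has k² ≡ 108 (mod 115).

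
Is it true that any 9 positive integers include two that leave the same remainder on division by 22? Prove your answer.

Try 9 consecutive integers, 34, 35, …, 42. Their remainders mod 22 are 12, 13, 14, 15, 16, 17, 18, 19, 20 — pairwise different, as any 9 ≤ 22 consecutive integers have distinct residues.
Hence this collection has no pair with equal remainders mod 22, disproving the claim.

No; for instance {34, 35, 36, 37, 38, 39, 40, 41, 42} is a counterexample.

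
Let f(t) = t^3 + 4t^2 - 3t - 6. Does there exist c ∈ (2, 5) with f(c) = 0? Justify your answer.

f has no root in that interval.

f(2) = 12 and f(5) = 204, both positive, so a sign-change argument is unavailable; we show f keeps this sign on the whole interval.
Shift to the endpoint 2: with t = 2 + u (0 < u < 3), one computes f(2 + u) = u^3 + 10u^2 + 25u + 12.
All 4 nonzero coefficients of this polynomial in u are positive; hence for u > 0 the value is a sum of positive terms (the constant 12 among them).
Therefore f(t) > 0 throughout (2, 5), and f has no zero there.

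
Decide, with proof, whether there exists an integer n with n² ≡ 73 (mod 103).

Apply Euler's criterion with the prime 103: 73 is a quadratic residue iff 73^51 ≡ 1 (mod 103), and a non-residue iff it is ≡ −1.
Repeated squaring mod 103: 73^2 = 5329 ≡ 76; 73^4 ≡ 76² = 5776 ≡ 8; 73^8 ≡ 8² = 64 ≡ 64; 73^16 ≡ 64² = 4096 ≡ 79; 73^32 ≡ 79² = 6241 ≡ 61.
Since 51 = 32 + 16 + 2 + 1, 73^51 ≡ 61 · 79 · 76 · 73; multiplying out mod 103: 61·79 = 4819 ≡ 81, then 81·76 = 6156 ≡ 79, then 79·73 = 5767 ≡ 102. Thus 73^51 ≡ 102 ≡ −1 (mod 103).
The value −1 means 73 is a non-residue modulo 103, so n² ≡ 73 (mod 103) is impossible.

No, no such integer exists.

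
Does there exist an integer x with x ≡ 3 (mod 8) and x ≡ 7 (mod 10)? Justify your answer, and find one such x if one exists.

x = 27

Here gcd(8, 10) = 2, and both 3 and 7 leave remainder 1 mod 2, so the system is consistent.
The integers ≡ 3 (mod 8) are 3, 11, 19, 27, …; their remainders mod 10 are 3, 1, 9, 7, so x = 27 is the first that is ≡ 7 (mod 10).
Indeed 27 ≡ 3 (mod 8) and 27 ≡ 7 (mod 10).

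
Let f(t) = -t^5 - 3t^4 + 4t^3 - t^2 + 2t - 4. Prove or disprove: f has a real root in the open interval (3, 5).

f(3) = -385 and f(5) = -4519, both negative, so a sign-change argument is unavailable; we show f keeps this sign on the whole interval.
Shift to the endpoint 3: with t = 3 + u (0 < u < 2), one computes f(3 + u) = -u^5 - 18u^4 - 122u^3 - 397u^2 - 625u - 385.
The nonzero coefficients here are all negative, so for u > 0 every term is negative (or zero), and the constant term -385 is strictly negative.
So f is strictly negative on (3, 5); no root exists in the interval.

No such root exists.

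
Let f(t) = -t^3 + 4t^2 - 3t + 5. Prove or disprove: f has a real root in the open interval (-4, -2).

f(-4) = 145 and f(-2) = 35, both positive, so a sign-change argument is unavailable; we show f keeps this sign on the whole interval.
Substitute t = -2 − u, where 0 < u < 2 on the interval. Expanding, f(-2 − u) = u^3 + 10u^2 + 31u + 35.
All 4 nonzero coefficients of this polynomial in u are positive; hence for u > 0 the value is a sum of positive terms (the constant 35 among them).
So f is strictly positive on (-4, -2); no root exists in the interval.

No such root exists.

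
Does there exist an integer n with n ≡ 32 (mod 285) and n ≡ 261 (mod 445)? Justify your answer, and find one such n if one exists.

There is no such integer.

Reduce both congruences modulo 5, which divides 285 and 445: they say n ≡ 32 (mod 5) and n ≡ 261 (mod 5).
But 32 mod 5 = 2 while 261 mod 5 = 1, a contradiction.
So no integer satisfies both congruences.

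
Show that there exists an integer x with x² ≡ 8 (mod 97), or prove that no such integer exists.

x = 69 works: 69² = 4761, and 4761 − 8 = 4753 = 49·97.

x = 69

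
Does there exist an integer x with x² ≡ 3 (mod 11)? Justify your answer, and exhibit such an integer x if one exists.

Take x = 5. Then 5² = 25 = 2·11 + 3, so 5² ≡ 3 (mod 11).

x = 5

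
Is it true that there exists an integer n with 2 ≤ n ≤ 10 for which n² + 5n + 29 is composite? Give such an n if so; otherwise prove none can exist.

n = 8

At n = 8: 8² + 5·8 + 29 = 133 = 7·19, which is composite.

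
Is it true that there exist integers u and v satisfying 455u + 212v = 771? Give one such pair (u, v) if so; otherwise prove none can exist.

455 and 212 are coprime, so 455u + 212v ranges over all of ℤ.
Euclidean algorithm: 455 = 2·212 + 31, 212 = 6·31 + 26, 31 = 1·26 + 5, 26 = 5·5 + 1, 5 = 5·1 + 0.
Working back up the chain: 1 = 26 − 5·5 = 26 − 5·(31 − 1·26) = −5·31 + 6·26 = −5·31 + 6·(212 − 6·31) = 6·212 − 41·31 = 6·212 − 41·(455 − 2·212) = −41·455 + 88·212. So 455·(-41) + 212·88 = 1.
Scaling by 771 gives the particular solution (u, v) = (-31611, 67848).
Adding 150·212 to u and subtracting 150·455 from v gives the tidier solution (189, -402).
Indeed 455·189 + 212·(-402) = 85995 − 85224 = 771.

u = 189, v = -402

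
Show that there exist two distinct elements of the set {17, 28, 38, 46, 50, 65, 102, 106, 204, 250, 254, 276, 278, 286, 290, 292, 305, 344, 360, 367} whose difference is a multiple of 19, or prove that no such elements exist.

46 mod 19 = 8 and 65 mod 19 = 8, so 65 − 46 = 19 = 1·19.

The pair (46, 65) works.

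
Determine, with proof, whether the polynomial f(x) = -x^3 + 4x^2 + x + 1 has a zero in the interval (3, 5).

Yes, f has a root in the interval.

f(3) = 13 and f(5) = -19, which have opposite signs.
As a polynomial, f is continuous on every closed interval.
By the Intermediate Value Theorem f must vanish at some point of (3, 5).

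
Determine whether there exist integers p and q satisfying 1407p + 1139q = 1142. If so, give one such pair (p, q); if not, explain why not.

Any value of 1407p + 1139q is a multiple of gcd(1407, 1139) = 67.
However 1142 leaves remainder 3 on division by 67.
Therefore 1407p + 1139q = 1142 has no solution in integers.

No such integers exist.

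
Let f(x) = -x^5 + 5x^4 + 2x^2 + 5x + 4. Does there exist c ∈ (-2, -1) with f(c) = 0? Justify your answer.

No.

f(-2) = 114 and f(-1) = 7, both positive, so a sign-change argument is unavailable; we show f keeps this sign on the whole interval.
Substitute x = -1 − u, where 0 < u < 1 on the interval. Expanding, f(-1 − u) = u^5 + 10u^4 + 30u^3 + 42u^2 + 24u + 7.
The nonzero coefficients here are all positive, so for u > 0 every term is positive (or zero), and the constant term 7 is strictly positive.
So f is strictly positive on (-2, -1); no root exists in the interval.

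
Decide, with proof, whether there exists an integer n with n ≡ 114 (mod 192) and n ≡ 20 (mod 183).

Reduce both congruences modulo 3, which divides 192 and 183: they say n ≡ 114 (mod 3) and n ≡ 20 (mod 3).
These are incompatible: 114 − 20 = 94 is not divisible by 3.
Hence the system has no solution.

No such integer exists.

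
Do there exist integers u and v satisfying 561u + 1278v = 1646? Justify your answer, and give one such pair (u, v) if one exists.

No such integers exist.

Any value of 561u + 1278v is a multiple of gcd(561, 1278) = 3.
However 1646 leaves remainder 2 on division by 3.
Therefore 561u + 1278v = 1646 has no solution in integers.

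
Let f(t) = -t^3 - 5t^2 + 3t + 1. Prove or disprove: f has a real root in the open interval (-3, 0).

f(-3) = -26 and f(0) = 1, which have opposite signs.
Since f is a polynomial it is continuous on [-3, 0].
By the Intermediate Value Theorem, f takes the value 0 somewhere in the open interval.

Such a root exists.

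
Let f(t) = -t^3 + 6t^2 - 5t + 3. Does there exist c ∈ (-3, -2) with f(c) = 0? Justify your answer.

The endpoint values f(-3) = 99 and f(-2) = 45 are both positive. Claim: f(t) > 0 for every t in (-3, -2).
Substitute t = -2 − u, where 0 < u < 1 on the interval. Expanding, f(-2 − u) = u^3 + 12u^2 + 41u + 45.
The nonzero coefficients here are all positive, so for u > 0 every term is positive (or zero), and the constant term 45 is strictly positive.
Therefore f(t) > 0 throughout (-3, -2), and f has no zero there.

f has no root in that interval.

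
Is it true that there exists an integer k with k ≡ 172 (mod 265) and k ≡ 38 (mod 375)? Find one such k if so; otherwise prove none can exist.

No, no such integer exists.

Reduce both congruences modulo 5, which divides 265 and 375: they say k ≡ 172 (mod 5) and k ≡ 38 (mod 5).
But 172 mod 5 = 2 while 38 mod 5 = 3, a contradiction.
Hence the system has no solution.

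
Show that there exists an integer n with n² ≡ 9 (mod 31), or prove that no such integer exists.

n = 3

Take n = 3. Then 3² = 9, and since 0 ≤ 9 < 31 this is already reduced: 3² ≡ 9 (mod 31).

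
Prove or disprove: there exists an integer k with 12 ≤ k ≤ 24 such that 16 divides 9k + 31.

At k = 12, 9·12 + 31 = 139 ≡ 11 (mod 16), and each step in k adds 9, giving residues 11, 4, 13, 6, 15, 8, 1, 10, 3, 12, 5, 14, 7 for k = 12, 13, …, 24.
None is 0, so 16 never divides 9k + 31 on this range.

No, no such integer k in that range exists.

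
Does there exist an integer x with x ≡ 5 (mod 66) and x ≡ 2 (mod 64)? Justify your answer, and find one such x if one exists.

There is no such integer.

gcd(66, 64) = 2. If x ≡ 5 (mod 66) and x ≡ 2 (mod 64), then x ≡ 5 (mod 2) and x ≡ 2 (mod 2).
But 5 mod 2 = 1 while 2 mod 2 = 0, a contradiction.
Hence the system has no solution.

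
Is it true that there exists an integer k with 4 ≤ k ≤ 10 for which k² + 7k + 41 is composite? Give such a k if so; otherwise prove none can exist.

k = 9

At k = 9: 9² + 7·9 + 41 = 185 = 5·37, which is composite.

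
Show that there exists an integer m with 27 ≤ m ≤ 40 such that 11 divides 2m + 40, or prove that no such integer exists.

m = 35

m = 35 works, since 2·35 + 40 = 110 = 10·11.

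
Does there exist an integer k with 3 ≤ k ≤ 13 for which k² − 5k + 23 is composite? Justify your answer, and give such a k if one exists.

The values for k = 3, 4, …, 13 are 17, 19, 23, 29, 37, 47, 59, 73, 89, 107, 127, and each of these is prime.
So no value in the range makes the expression composite.

There is no such integer k in that range.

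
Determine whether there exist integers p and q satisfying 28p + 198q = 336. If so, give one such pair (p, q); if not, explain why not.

p = 12, q = 0

Since gcd(28, 198) = 2 and 336 = 2·168, Bézout's identity guarantees a solution.
Dividing through by 2 reduces the equation to 14p + 99q = 168.
Dividing repeatedly: 99 = 7·14 + 1, 14 = 14·1 + 0.
Back-substituting, 1 = 99 − 7·14; that is, 14·(-7) + 99·1 = 1.
Multiplying through by 168: p = (-7)·168 = -1176, q = 1·168 = 168 is a solution.
The general solution is p = -1176 + 99k, q = 168 − 14k; taking k = 12 gives the smaller pair p = 12, q = 0.
Check: 28·12 + 198·0 = 336 + 0 = 336. ✓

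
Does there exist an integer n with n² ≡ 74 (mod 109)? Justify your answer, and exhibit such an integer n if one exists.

Take n = 69. Then 69² = 4761 = 43·109 + 74, so 69² ≡ 74 (mod 109).

n = 69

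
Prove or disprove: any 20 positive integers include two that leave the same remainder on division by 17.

Partition the integers by their residue mod 17; there are 17 classes.
With 20 integers and only 17 classes, the pigeonhole principle forces two of them, say a and b, into the same class.
So a and b have equal remainders mod 17, which is exactly what was to be shown.

Yes, this is always true.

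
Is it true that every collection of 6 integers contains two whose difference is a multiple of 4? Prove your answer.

Each integer lies in one of the 4 residue classes modulo 4.
Since 6 > 4, two of the 6 integers must share a residue class by the pigeonhole principle; call them a and b.
Then a ≡ b (mod 4), i.e. 4 ∣ (a − b).

True.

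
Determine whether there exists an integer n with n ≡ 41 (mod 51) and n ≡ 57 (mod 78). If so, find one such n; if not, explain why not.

Both moduli are multiples of 3 = gcd(51, 78), so any solution would satisfy n ≡ 41 and n ≡ 57 modulo 3 simultaneously.
These are incompatible: 41 − 57 = -16 is not divisible by 3.
Therefore no such n exists.

There is no such integer.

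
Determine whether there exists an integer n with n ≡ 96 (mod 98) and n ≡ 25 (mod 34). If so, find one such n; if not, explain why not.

No, no such integer exists.

gcd(98, 34) = 2. If n ≡ 96 (mod 98) and n ≡ 25 (mod 34), then n ≡ 96 (mod 2) and n ≡ 25 (mod 2).
But 96 mod 2 = 0 while 25 mod 2 = 1, a contradiction.
Therefore no such n exists.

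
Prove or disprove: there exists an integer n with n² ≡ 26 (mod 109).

n = 74 works: 74² = 5476, and 5476 − 26 = 5450 = 50·109.

n = 74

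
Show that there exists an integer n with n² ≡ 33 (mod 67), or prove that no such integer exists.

n = 57

n = 57 works: 57² = 3249, and 3249 − 33 = 3216 = 48·67.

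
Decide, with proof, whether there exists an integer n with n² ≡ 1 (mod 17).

Take n = 1. Then 1² = 1, and since 0 ≤ 1 < 17 this is already reduced: 1² ≡ 1 (mod 17).

n = 1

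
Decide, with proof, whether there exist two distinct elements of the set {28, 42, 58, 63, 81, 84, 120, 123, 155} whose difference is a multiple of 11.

No, no such pair exists.

Reduce each element modulo 11: 28↦6, 42↦9, 58↦3, 63↦8, 81↦4, 84↦7, 120↦10, 123↦2, 155↦1.
All 9 residues are distinct, so no two elements differ by a multiple of 11.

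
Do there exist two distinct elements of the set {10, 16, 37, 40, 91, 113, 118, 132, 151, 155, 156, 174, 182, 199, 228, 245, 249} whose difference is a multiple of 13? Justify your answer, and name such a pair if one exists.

Reduce each element mod 13: 10↦10, 16↦3, 37↦11, 40↦1, 91↦0, 113↦9, 118↦1, 132↦2, 151↦8, 155↦12, 156↦0, 174↦5, 182↦0, 199↦4, 228↦7, 245↦11, 249↦2. The residue 11 repeats (at 37 and 245), and 245 − 37 = 208 = 16·13.

The pair (37, 245) works.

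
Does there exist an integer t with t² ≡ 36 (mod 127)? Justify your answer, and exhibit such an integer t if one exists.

t = 6

Take t = 6. Then 6² = 36, and since 0 ≤ 36 < 127 this is already reduced: 6² ≡ 36 (mod 127).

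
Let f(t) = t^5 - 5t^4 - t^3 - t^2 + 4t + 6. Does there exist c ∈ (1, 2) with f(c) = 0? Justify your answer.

f(1) = 4 and f(2) = -46, which have opposite signs.
Since f is a polynomial it is continuous on [1, 2].
By the Intermediate Value Theorem, f takes the value 0 somewhere in the open interval.

Yes, such a c exists.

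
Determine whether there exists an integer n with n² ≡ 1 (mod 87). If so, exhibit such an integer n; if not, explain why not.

Take n = 59. Then 59² = 3481 = 40·87 + 1, so 59² ≡ 1 (mod 87).

n = 59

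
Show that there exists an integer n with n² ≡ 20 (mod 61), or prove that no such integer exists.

Take n = 52. Then 52² = 2704 = 44·61 + 20, so 52² ≡ 20 (mod 61).

n = 52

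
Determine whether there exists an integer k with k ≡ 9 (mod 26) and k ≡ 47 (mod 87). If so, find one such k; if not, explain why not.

The moduli 26 and 87 are coprime, so by the Chinese Remainder Theorem a unique solution modulo 2262 exists.
Write k = 9 + 26t and require 9 + 26t ≡ 47 (mod 87), i.e. 26t ≡ 38 (mod 87).
Note 26·77 = 2002 ≡ 1 (mod 87) (as 2002 − 1 = 23·87), so 26⁻¹ ≡ 77.
Therefore t ≡ 77·38 = 2926 ≡ 55 (mod 87).
Taking t = 55 gives k = 9 + 26·55 = 1439.
Indeed 1439 ≡ 9 (mod 26) and 1439 ≡ 47 (mod 87).

k = 1439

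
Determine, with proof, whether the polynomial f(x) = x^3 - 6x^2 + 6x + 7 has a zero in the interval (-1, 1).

f(-1) = -6 and f(1) = 8, which have opposite signs.
Since f is a polynomial it is continuous on [-1, 1].
By the Intermediate Value Theorem, f takes the value 0 somewhere in the open interval.

Yes, f has a root in the interval.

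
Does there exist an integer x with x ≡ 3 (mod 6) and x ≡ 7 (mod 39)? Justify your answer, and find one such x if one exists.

Reduce both congruences modulo 3, which divides 6 and 39: they say x ≡ 3 (mod 3) and x ≡ 7 (mod 3).
These are incompatible: 3 − 7 = -4 is not divisible by 3.
So no integer satisfies both congruences.

There is no such integer.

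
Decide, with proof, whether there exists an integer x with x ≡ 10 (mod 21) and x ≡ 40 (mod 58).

gcd(21, 58) = 1, so the Chinese Remainder Theorem guarantees exactly one residue class mod 1218 satisfying both.
Any solution of the first congruence is x = 10 + 21t; substituting into the second, 21t ≡ 40 − 10 ≡ 30 (mod 58).
Invert 21 mod 58 by the Euclidean algorithm: 58 = 2·21 + 16, 21 = 1·16 + 5, 16 = 3·5 + 1, 5 = 5·1 + 0; back-substituting, 1 = 16 − 3·5 = 16 − 3·(21 − 1·16) = −3·21 + 4·16 = −3·21 + 4·(58 − 2·21) = 4·58 − 11·21. Hence 21·(-11) ≡ 1, so 21⁻¹ ≡ -11 ≡ 47 (mod 58).
Therefore t ≡ 47·30 = 1410 ≡ 18 (mod 58).
Taking t = 18 gives x = 10 + 21·18 = 388.
Indeed 388 ≡ 10 (mod 21) and 388 ≡ 40 (mod 58).

x = 388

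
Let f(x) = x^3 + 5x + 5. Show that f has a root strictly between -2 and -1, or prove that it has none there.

Evaluate at the endpoints: f(-2) = -13, f(-1) = -1 — same sign (negative).
f'(x) = 3x^2 + 5 has discriminant 0² − 4·3·5 = -60 < 0, so f' has no real roots and is positive for every real x.
So f is strictly increasing; between -2 and -1 its values lie between f(-2) = -13 and f(-1) = -1, all negative. Therefore f has no root in (-2, -1).

No.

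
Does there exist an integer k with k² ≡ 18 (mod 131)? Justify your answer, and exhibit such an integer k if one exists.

No such integer exists.

Apply Euler's criterion with the prime 131: 18 is a quadratic residue iff 18^65 ≡ 1 (mod 131), and a non-residue iff it is ≡ −1.
Repeated squaring mod 131: 18^2 = 324 ≡ 62; 18^4 ≡ 62² = 3844 ≡ 45; 18^8 ≡ 45² = 2025 ≡ 60; 18^16 ≡ 60² = 3600 ≡ 63; 18^32 ≡ 63² = 3969 ≡ 39; 18^64 ≡ 39² = 1521 ≡ 80.
Since 65 = 64 + 1, 18^65 ≡ 80 · 18; multiplying out mod 131: 80·18 = 1440 ≡ 130. Thus 18^65 ≡ 130 ≡ −1 (mod 131).
By Euler's criterion 18 is a quadratic non-residue mod 131: no k satisfies k² ≡ 18 (mod 131).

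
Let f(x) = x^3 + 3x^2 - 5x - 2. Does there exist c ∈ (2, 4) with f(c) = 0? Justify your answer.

The endpoint values f(2) = 8 and f(4) = 90 are both positive. Claim: f(x) > 0 for every x in (2, 4).
Substitute x = 2 + u, where 0 < u < 2 on the interval. Expanding, f(2 + u) = u^3 + 9u^2 + 19u + 8.
All 4 nonzero coefficients of this polynomial in u are positive; hence for u > 0 the value is a sum of positive terms (the constant 8 among them).
Therefore f(x) > 0 throughout (2, 4), and f has no zero there.

No such root exists.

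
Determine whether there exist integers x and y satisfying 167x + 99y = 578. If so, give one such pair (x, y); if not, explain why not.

Since gcd(167, 99) = 1, every integer is an integer combination of 167 and 99.
Dividing repeatedly: 167 = 1·99 + 68, 99 = 1·68 + 31, 68 = 2·31 + 6, 31 = 5·6 + 1, 6 = 6·1 + 0.
Unwinding: 1 = 31 − 5·6 = 31 − 5·(68 − 2·31) = −5·68 + 11·31 = −5·68 + 11·(99 − 1·68) = 11·99 − 16·68 = 11·99 − 16·(167 − 1·99) = −16·167 + 27·99, i.e. 167·(-16) + 99·27 = 1.
Scaling by 578 gives the particular solution (x, y) = (-9248, 15606).
Adding 94·99 to x and subtracting 94·167 from y gives the tidier solution (58, -92).
Indeed 167·58 + 99·(-92) = 9686 − 9108 = 578.

x = 58, y = -92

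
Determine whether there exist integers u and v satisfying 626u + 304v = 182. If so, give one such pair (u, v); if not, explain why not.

Every value of 626u + 304v is a multiple of gcd(626, 304) = 2; since 2 ∣ 182, solutions exist.
Dividing through by 2 reduces the equation to 313u + 152v = 91.
Dividing repeatedly: 313 = 2·152 + 9, 152 = 16·9 + 8, 9 = 1·8 + 1, 8 = 8·1 + 0.
Working back up the chain: 1 = 9 − 1·8 = 9 − (152 − 16·9) = −152 + 17·9 = −152 + 17·(313 − 2·152) = 17·313 − 35·152. So 313·17 + 152·(-35) = 1.
Scaling by 91 gives the particular solution (u, v) = (1547, -3185).
The general solution is u = 1547 + 152k, v = -3185 − 313k; taking k = -10 gives the smaller pair u = 27, v = -55.
Indeed 626·27 + 304·(-55) = 16902 − 16720 = 182.

u = 27, v = -55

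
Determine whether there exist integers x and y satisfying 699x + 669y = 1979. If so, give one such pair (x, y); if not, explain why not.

Both 699 and 669 are divisible by gcd(699, 669) = 3, hence so is any combination 699x + 669y.
But 1979 is not a multiple of 3 (it leaves remainder 2).
Therefore 699x + 669y = 1979 has no solution in integers.

There are no such integers.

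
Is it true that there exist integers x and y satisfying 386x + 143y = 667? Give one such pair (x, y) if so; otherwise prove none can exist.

386 and 143 are coprime, so 386x + 143y ranges over all of ℤ.
Run the Euclidean algorithm on 386 and 143: 386 = 2·143 + 100, 143 = 1·100 + 43, 100 = 2·43 + 14, 43 = 3·14 + 1, 14 = 14·1 + 0.
Working back up the chain: 1 = 43 − 3·14 = 43 − 3·(100 − 2·43) = −3·100 + 7·43 = −3·100 + 7·(143 − 1·100) = 7·143 − 10·100 = 7·143 − 10·(386 − 2·143) = −10·386 + 27·143. So 386·(-10) + 143·27 = 1.
Times 667: 386·(-6670) + 143·18009 = 667, so (-6670, 18009) solves it.
Shifting by a multiple of (143, −386) keeps it a solution: x = -6670 + 47·143 = 51, y = 18009 − 47·386 = -133.
Check: 386·51 + 143·(-133) = 19686 − 19019 = 667. ✓

x = 51, y = -133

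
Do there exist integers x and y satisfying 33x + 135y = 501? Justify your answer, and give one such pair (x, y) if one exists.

x = 7, y = 2

Every value of 33x + 135y is a multiple of gcd(33, 135) = 3; since 3 ∣ 501, solutions exist.
Dividing through by 3 reduces the equation to 11x + 45y = 167.
Run the Euclidean algorithm on 45 and 11: 45 = 4·11 + 1, 11 = 11·1 + 0.
Back-substituting, 1 = 45 − 4·11; that is, 11·(-4) + 45·1 = 1.
Scaling by 167 gives the particular solution (x, y) = (-668, 167).
Shifting by a multiple of (45, −11) keeps it a solution: x = -668 + 15·45 = 7, y = 167 − 15·11 = 2.
Indeed 33·7 + 135·2 = 231 + 270 = 501.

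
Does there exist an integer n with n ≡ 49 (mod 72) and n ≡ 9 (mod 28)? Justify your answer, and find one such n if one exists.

n = 121

Here gcd(72, 28) = 4, and both 49 and 9 leave remainder 1 mod 4, so the system is consistent.
Step through n = 49, 49 + 72, 49 + 2·72, …: the values 49, 121 reduce mod 28 to 21, 9. The value 121 hits 9.
Verify: 121 = 1·72 + 49 and 121 = 4·28 + 9. ✓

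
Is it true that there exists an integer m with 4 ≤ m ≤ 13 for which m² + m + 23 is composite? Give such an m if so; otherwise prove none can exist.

At m = 11: 11² + 11 + 23 = 155 = 5·31, which is composite.

m = 11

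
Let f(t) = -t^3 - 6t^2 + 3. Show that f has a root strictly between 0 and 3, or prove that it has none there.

f(0) = 3 and f(3) = -78, which have opposite signs.
Since f is a polynomial it is continuous on [0, 3].
By the Intermediate Value Theorem f must vanish at some point of (0, 3).

Such a root exists.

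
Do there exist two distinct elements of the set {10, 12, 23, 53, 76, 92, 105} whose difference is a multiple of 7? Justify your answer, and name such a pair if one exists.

There is no such pair.

Residues mod 7: 10↦3, 12↦5, 23↦2, 53↦4, 76↦6, 92↦1, 105↦0.
All 7 residues are distinct, so no two elements differ by a multiple of 7.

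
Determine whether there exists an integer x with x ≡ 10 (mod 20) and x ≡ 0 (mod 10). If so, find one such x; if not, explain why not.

x = 10

The moduli are not coprime: gcd(20, 10) = 10. Compatibility requires 10 ∣ (0 − 10) = -10, which holds, so solutions exist.
The smallest candidate x = 10 works directly: 10 ≡ 0 (mod 10).
Check: 10 mod 20 = 10, 10 mod 10 = 0. ✓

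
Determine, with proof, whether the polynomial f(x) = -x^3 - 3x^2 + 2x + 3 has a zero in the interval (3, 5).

No such root exists.

The endpoint values f(3) = -45 and f(5) = -187 are both negative. Claim: f(x) < 0 for every x in (3, 5).
Shift to the endpoint 3: with x = 3 + u (0 < u < 2), one computes f(3 + u) = -u^3 - 12u^2 - 43u - 45.
All 4 nonzero coefficients of this polynomial in u are negative; hence for u > 0 the value is a sum of negative terms (the constant -45 among them).
So f is strictly negative on (3, 5); no root exists in the interval.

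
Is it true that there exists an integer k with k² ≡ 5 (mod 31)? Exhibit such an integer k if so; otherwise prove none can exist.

Take k = 6. Then 6² = 36 = 1·31 + 5, so 6² ≡ 5 (mod 31).

k = 6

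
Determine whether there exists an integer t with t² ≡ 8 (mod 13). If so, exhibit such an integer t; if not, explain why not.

No such integer exists.

Since (13 − t)² ≡ t² (mod 13), it suffices to square t = 0, 1, …, 6: the residues are 0, 1, 4, 9, 3, 12, 10.
The set of squares mod 13 is therefore {0, 1, 3, 4, 9, 10, 12}, which does not contain 8.
Hence no integer t has t² ≡ 8 (mod 13).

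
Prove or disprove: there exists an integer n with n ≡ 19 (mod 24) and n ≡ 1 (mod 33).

n = 67

gcd(24, 33) = 3. A simultaneous solution exists iff 19 ≡ 1 (mod 3); here 19 mod 3 = 1 = 1 mod 3, so it does.
The integers ≡ 19 (mod 24) are 19, 43, 67, …; their remainders mod 33 are 19, 10, 1, so n = 67 is the first that is ≡ 1 (mod 33).
Check: 67 mod 24 = 19, 67 mod 33 = 1. ✓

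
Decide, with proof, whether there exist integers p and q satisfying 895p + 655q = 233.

gcd(895, 655) = 5, so every integer of the form 895p + 655q is a multiple of 5.
However 233 leaves remainder 3 on division by 5.
Hence no integers p, q satisfy the equation.

No such integers exist.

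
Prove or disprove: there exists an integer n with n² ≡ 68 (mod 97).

97 is prime, so by Euler's criterion 68 is a square mod 97 iff 68^((97−1)/2) = 68^48 ≡ 1 (mod 97).
Repeated squaring mod 97: 68^2 = 4624 ≡ 65; 68^4 ≡ 65² = 4225 ≡ 54; 68^8 ≡ 54² = 2916 ≡ 6; 68^16 ≡ 6² = 36 ≡ 36; 68^32 ≡ 36² = 1296 ≡ 35.
Since 48 = 32 + 16, 68^48 ≡ 35 · 36; multiplying out mod 97: 35·36 = 1260 ≡ 96. Thus 68^48 ≡ 96 ≡ −1 (mod 97).
The value −1 means 68 is a non-residue modulo 97, so n² ≡ 68 (mod 97) is impossible.

There is no such integer.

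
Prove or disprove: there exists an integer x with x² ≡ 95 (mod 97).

x = 17

Take x = 17. Then 17² = 289 = 2·97 + 95, so 17² ≡ 95 (mod 97).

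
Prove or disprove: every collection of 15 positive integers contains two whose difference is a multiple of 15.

Try 15 consecutive integers, 47, 48, …, 61. Their remainders mod 15 are 2, 3, 4, 5, 6, 7, 8, 9, 10, 11, 12, 13, 14, 0, 1 — pairwise different, as any 15 ≤ 15 consecutive integers have distinct residues.
The differences between them range over 1, …, 14, none of which is divisible by 15.

No; for instance {47, 48, 49, 50, 51, 52, 53, 54, 55, 56, 57, 58, 59, 60, 61} is a counterexample.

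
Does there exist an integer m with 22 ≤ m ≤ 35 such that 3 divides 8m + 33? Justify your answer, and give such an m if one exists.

Scanning upward from m = 22 gives 209, 217, none divisible by 3. m = 24 works, since 8·24 + 33 = 225 = 75·3.

m = 24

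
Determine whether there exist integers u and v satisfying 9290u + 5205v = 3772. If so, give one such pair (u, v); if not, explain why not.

gcd(9290, 5205) = 5, so every integer of the form 9290u + 5205v is a multiple of 5.
But 3772 = 5·754 + 2, so 5 ∤ 3772.
Hence no integers u, v satisfy the equation.

No, no such integers exist.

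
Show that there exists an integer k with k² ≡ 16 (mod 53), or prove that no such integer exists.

k = 49

Take k = 49. Then 49² = 2401 = 45·53 + 16, so 49² ≡ 16 (mod 53).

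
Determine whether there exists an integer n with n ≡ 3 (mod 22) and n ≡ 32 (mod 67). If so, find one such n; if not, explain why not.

n = 1037

gcd(22, 67) = 1, so the Chinese Remainder Theorem guarantees exactly one residue class mod 1474 satisfying both.
Write n = 3 + 22t and require 3 + 22t ≡ 32 (mod 67), i.e. 22t ≡ 29 (mod 67).
To invert 22 modulo 67: 67 = 3·22 + 1, 22 = 22·1 + 0, and unwinding, 1 = 67 − 3·22. Thus 22⁻¹ ≡ -3 ≡ 64 (mod 67).
Therefore t ≡ 64·29 = 1856 ≡ 47 (mod 67).
With t = 47: n = 3 + 22·47 = 1037.
Verify: 1037 = 47·22 + 3 and 1037 = 15·67 + 32. ✓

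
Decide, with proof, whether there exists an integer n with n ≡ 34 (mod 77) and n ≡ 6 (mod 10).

n = 496

The moduli 77 and 10 are coprime, so by the Chinese Remainder Theorem a unique solution modulo 770 exists.
Any solution of the first congruence is n = 34 + 77t; substituting into the second, 77t ≡ 6 − 34 ≡ 2 (mod 10).
77 ≡ 7 (mod 10), so this reads 7t ≡ 2 (mod 10). Note 7·3 = 21 ≡ 1 (mod 10) (as 21 − 1 = 2·10), so 7⁻¹ ≡ 3.
Therefore t ≡ 3·2 = 6 (mod 10).
With t = 6: n = 34 + 77·6 = 496.
Verify: 496 = 6·77 + 34 and 496 = 49·10 + 6. ✓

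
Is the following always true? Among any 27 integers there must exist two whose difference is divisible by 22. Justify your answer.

Each integer lies in one of the 22 residue classes modulo 22.
Placing 27 integers into 22 classes, some class receives at least two — say a and b.
Equal remainders mean a − b ≡ 0 (mod 22), so 22 divides their difference.

Yes, this is always true.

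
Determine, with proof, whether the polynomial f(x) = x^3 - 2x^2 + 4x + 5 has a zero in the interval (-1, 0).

Such a root exists.

f(-1) = -2 and f(0) = 5, which have opposite signs.
As a polynomial, f is continuous on every closed interval.
By the Intermediate Value Theorem f must vanish at some point of (-1, 0).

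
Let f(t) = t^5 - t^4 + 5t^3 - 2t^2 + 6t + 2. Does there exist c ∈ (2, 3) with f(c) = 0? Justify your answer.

No.

f(2) = 62 and f(3) = 299, both positive, so a sign-change argument is unavailable; we show f keeps this sign on the whole interval.
Substitute t = 2 + u, where 0 < u < 1 on the interval. Expanding, f(2 + u) = u^5 + 9u^4 + 37u^3 + 84u^2 + 106u + 62.
The nonzero coefficients here are all positive, so for u > 0 every term is positive (or zero), and the constant term 62 is strictly positive.
So f is strictly positive on (2, 3); no root exists in the interval.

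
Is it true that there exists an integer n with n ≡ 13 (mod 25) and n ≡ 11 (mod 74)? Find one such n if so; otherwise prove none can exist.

gcd(25, 74) = 1, so the Chinese Remainder Theorem guarantees exactly one residue class mod 1850 satisfying both.
Write n = 13 + 25t and require 13 + 25t ≡ 11 (mod 74), i.e. 25t ≡ 72 (mod 74).
Note 25·3 = 75 ≡ 1 (mod 74) (as 75 − 1 = 1·74), so 25⁻¹ ≡ 3.
Therefore t ≡ 3·72 = 216 ≡ 68 (mod 74).
Taking t = 68 gives n = 13 + 25·68 = 1713.
Verify: 1713 = 68·25 + 13 and 1713 = 23·74 + 11. ✓

n = 1713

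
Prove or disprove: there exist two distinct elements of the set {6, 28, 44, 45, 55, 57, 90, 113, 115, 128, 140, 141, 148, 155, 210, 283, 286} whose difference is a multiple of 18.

Reduce each element modulo 18: 6↦6, 28↦10, 44↦8, 45↦9, 55↦1, 57↦3, 90↦0, 113↦5, 115↦7, 128↦2, 140↦14, 141↦15, 148↦4, 155↦11, 210↦12, 283↦13, 286↦16.
All 17 residues are distinct, so no two elements differ by a multiple of 18.

No such pair exists.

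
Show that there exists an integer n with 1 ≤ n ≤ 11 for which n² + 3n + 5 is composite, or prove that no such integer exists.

At n = 4: 4² + 3·4 + 5 = 33 = 3·11, which is composite.

n = 4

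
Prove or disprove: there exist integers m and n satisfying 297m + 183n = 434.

There are no such integers.

gcd(297, 183) = 3, so every integer of the form 297m + 183n is a multiple of 3.
However 434 leaves remainder 2 on division by 3.
So the equation is unsolvable over ℤ.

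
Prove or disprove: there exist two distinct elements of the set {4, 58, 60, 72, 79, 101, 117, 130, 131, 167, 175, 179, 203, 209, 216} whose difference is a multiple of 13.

The pair (58, 175) works.

Reduce each element mod 13: 4↦4, 58↦6, 60↦8, 72↦7, 79↦1, 101↦10, 117↦0, 130↦0, 131↦1, 167↦11, 175↦6, 179↦10, 203↦8, 209↦1, 216↦8. The residue 6 repeats (at 58 and 175), and 175 − 58 = 117 = 9·13.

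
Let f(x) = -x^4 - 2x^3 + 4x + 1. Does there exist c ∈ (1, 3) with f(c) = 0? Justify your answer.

Such a root exists.

f(1) = 2 and f(3) = -122, which have opposite signs.
Since f is a polynomial it is continuous on [1, 3].
So by the Intermediate Value Theorem there is a c strictly between 1 and 3 with f(c) = 0.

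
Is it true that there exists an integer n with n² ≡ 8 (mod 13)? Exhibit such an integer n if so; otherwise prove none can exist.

Squares mod 13 repeat after n = 6 (as (−n)² = n²); for n = 0..6 they are 0, 1, 4, 9, 3, 12, 10.
The set of squares mod 13 is therefore {0, 1, 3, 4, 9, 10, 12}, which does not contain 8.
Therefore n² ≡ 8 (mod 13) has no solution.

There is no such integer.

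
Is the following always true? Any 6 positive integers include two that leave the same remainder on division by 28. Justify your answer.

Try 6 consecutive integers, 106, 107, …, 111. Their remainders mod 28 are 22, 23, 24, 25, 26, 27 — pairwise different, as any 6 ≤ 28 consecutive integers have distinct residues.
Hence this collection has no pair with equal remainders mod 28, disproving the claim.

No, the set {106, 107, 108, 109, 110, 111} is a counterexample.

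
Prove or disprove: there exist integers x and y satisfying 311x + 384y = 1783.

x = 65, y = -48

311 and 384 are coprime, so 311x + 384y ranges over all of ℤ.
Run the Euclidean algorithm on 384 and 311: 384 = 1·311 + 73, 311 = 4·73 + 19, 73 = 3·19 + 16, 19 = 1·16 + 3, 16 = 5·3 + 1, 3 = 3·1 + 0.
Back-substituting, 1 = 16 − 5·3 = 16 − 5·(19 − 1·16) = −5·19 + 6·16 = −5·19 + 6·(73 − 3·19) = 6·73 − 23·19 = 6·73 − 23·(311 − 4·73) = −23·311 + 98·73 = −23·311 + 98·(384 − 1·311) = 98·384 − 121·311; that is, 311·(-121) + 384·98 = 1.
Scaling by 1783 gives the particular solution (x, y) = (-215743, 174734).
Adding 562·384 to x and subtracting 562·311 from y gives the tidier solution (65, -48).
Check: 311·65 + 384·(-48) = 20215 − 18432 = 1783. ✓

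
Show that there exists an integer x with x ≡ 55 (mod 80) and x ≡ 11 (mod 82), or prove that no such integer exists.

x = 1815

The moduli are not coprime: gcd(80, 82) = 2. Compatibility requires 2 ∣ (11 − 55) = -44, which holds, so solutions exist.
Put x = 55 + 80t, so we need 80t ≡ 38 (mod 82), equivalently (divide by 2) 40t ≡ 19 (mod 41).
Since 40·40 = 1600 = 39·41 + 1, the inverse of 40 mod 41 is 40.
Therefore t ≡ 40·19 = 760 ≡ 22 (mod 41).
Then x = 55 + 80·22 = 1815.
Verify: 1815 = 22·80 + 55 and 1815 = 22·82 + 11. ✓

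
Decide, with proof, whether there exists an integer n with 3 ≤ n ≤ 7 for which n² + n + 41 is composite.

No, no such integer n in that range exists.

The values for n = 3, 4, …, 7 are 53, 61, 71, 83, 97, and each of these is prime.
So no value in the range makes the expression composite.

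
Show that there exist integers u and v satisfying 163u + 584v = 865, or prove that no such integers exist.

u = 403, v = -111

Since gcd(163, 584) = 1, every integer is an integer combination of 163 and 584.
Dividing repeatedly: 584 = 3·163 + 95, 163 = 1·95 + 68, 95 = 1·68 + 27, 68 = 2·27 + 14, 27 = 1·14 + 13, 14 = 1·13 + 1, 13 = 13·1 + 0.
Back-substituting, 1 = 14 − 1·13 = 14 − (27 − 1·14) = −27 + 2·14 = −27 + 2·(68 − 2·27) = 2·68 − 5·27 = 2·68 − 5·(95 − 1·68) = −5·95 + 7·68 = −5·95 + 7·(163 − 1·95) = 7·163 − 12·95 = 7·163 − 12·(584 − 3·163) = −12·584 + 43·163; that is, 163·43 + 584·(-12) = 1.
Scaling by 865 gives the particular solution (u, v) = (37195, -10380).
Shifting by a multiple of (584, −163) keeps it a solution: u = 37195 − 63·584 = 403, v = -10380 + 63·163 = -111.
Check: 163·403 + 584·(-111) = 65689 − 64824 = 865. ✓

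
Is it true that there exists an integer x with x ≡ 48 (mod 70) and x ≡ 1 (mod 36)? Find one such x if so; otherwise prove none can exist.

gcd(70, 36) = 2. If x ≡ 48 (mod 70) and x ≡ 1 (mod 36), then x ≡ 48 (mod 2) and x ≡ 1 (mod 2).
However 48 ≡ 0 and 1 ≡ 1 (mod 2), and 0 ≠ 1.
So no integer satisfies both congruences.

There is no such integer.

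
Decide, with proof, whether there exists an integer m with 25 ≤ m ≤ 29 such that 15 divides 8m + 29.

No, no such integer m in that range exists.

At m = 25, 8·25 + 29 = 229 ≡ 4 (mod 15), and each step in m adds 8, giving residues 4, 12, 5, 13, 6 for m = 25, 26, …, 29.
Since 0 is absent from this list, 15 ∤ 8m + 29 for every m with 25 ≤ m ≤ 29.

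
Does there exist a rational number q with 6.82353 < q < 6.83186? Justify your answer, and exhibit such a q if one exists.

q = 157/23

Look for a denominator N such that an integer falls strictly between N·6.82353 and N·6.83186. N = 23 works: 23·6.82353 = 156.94119 < 157 < 157.13278 = 23·6.83186.
Dividing back, 6.82353 < 157/23 < 6.83186, and 157/23 is rational.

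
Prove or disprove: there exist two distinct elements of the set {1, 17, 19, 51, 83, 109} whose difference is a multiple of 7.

No such pair exists.

Reduce each element modulo 7: 1↦1, 17↦3, 19↦5, 51↦2, 83↦6, 109↦4.
These 6 residues are pairwise different, hence no difference of two elements is divisible by 7.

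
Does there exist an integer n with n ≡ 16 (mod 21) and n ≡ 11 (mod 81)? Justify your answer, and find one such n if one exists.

gcd(21, 81) = 3. If n ≡ 16 (mod 21) and n ≡ 11 (mod 81), then n ≡ 16 (mod 3) and n ≡ 11 (mod 3).
These are incompatible: 16 − 11 = 5 is not divisible by 3.
So no integer satisfies both congruences.

No, no such integer exists.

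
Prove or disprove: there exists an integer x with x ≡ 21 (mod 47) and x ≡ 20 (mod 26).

The moduli 47 and 26 are coprime, so by the Chinese Remainder Theorem a unique solution modulo 1222 exists.
Write x = 21 + 47t and require 21 + 47t ≡ 20 (mod 26), i.e. 47t ≡ 25 (mod 26).
47 ≡ 21 (mod 26), so this reads 21t ≡ 25 (mod 26). Note 21·5 = 105 ≡ 1 (mod 26) (as 105 − 1 = 4·26), so 21⁻¹ ≡ 5.
Therefore t ≡ 5·25 = 125 ≡ 21 (mod 26).
Taking t = 21 gives x = 21 + 47·21 = 1008.
Check: 1008 mod 47 = 21, 1008 mod 26 = 20. ✓

x = 1008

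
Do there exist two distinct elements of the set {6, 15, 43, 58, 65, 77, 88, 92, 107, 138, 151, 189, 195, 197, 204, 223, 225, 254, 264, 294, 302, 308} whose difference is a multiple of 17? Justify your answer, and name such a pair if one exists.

Yes: 15 and 151.

Both 15 and 151 leave remainder 15 on division by 17; their difference 136 = 8·17 is a multiple of 17.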